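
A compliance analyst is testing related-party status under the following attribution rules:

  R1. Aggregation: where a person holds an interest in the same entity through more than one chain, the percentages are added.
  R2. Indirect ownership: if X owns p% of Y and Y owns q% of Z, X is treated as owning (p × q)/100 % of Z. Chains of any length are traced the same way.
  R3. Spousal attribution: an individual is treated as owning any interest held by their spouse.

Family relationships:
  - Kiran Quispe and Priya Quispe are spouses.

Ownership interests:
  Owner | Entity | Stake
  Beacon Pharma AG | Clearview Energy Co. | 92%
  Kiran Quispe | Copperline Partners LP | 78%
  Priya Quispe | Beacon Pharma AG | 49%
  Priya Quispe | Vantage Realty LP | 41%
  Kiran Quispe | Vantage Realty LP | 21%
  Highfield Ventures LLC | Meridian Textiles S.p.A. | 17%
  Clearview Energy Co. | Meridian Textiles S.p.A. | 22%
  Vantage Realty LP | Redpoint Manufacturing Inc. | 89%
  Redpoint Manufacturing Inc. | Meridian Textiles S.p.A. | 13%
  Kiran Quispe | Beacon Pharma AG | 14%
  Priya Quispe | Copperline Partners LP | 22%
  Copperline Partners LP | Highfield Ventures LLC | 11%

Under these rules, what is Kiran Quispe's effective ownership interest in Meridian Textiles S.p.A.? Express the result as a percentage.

21.7946%

By spousal attribution (R3), Kiran Quispe is treated as also owning Priya Quispe's interest in Copperline Partners LP, giving 78% + 22% = 100%.
By spousal attribution (R3), Kiran Quispe is treated as also owning Priya Quispe's interest in Beacon Pharma AG, giving 14% + 49% = 63%.
By spousal attribution (R3), Kiran Quispe is treated as also owning Priya Quispe's interest in Vantage Realty LP, giving 21% + 41% = 62%.
Chain via Copperline Partners LP → Highfield Ventures LLC (R2): 100% × 11% × 17% = 1.87% of Meridian Textiles S.p.A.
Chain via Beacon Pharma AG → Clearview Energy Co. (R2): 63% × 92% × 22% = 12.7512% of Meridian Textiles S.p.A.
Chain via Vantage Realty LP → Redpoint Manufacturing Inc. (R2): 62% × 89% × 13% = 7.1734% of Meridian Textiles S.p.A.
Aggregating (R1): 1.87% + 12.7512% + 7.1734% = 21.7946%.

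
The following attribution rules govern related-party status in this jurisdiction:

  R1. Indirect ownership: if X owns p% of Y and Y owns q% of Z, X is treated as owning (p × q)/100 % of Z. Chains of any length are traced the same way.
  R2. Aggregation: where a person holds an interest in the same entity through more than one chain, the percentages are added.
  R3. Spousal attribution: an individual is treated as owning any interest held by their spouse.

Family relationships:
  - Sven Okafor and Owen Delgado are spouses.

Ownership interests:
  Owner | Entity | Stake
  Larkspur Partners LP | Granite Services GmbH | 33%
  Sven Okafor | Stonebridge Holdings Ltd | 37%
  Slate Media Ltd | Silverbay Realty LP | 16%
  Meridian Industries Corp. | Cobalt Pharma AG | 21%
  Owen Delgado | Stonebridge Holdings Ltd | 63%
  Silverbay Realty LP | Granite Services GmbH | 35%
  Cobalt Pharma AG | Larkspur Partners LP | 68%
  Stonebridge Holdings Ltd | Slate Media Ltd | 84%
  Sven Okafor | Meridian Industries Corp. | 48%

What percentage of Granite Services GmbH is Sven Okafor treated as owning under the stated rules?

By spousal attribution (R3), Sven Okafor is treated as also owning Owen Delgado's interest in Stonebridge Holdings Ltd, giving 37% + 63% = 100%.
Chain via Stonebridge Holdings Ltd → Slate Media Ltd → Silverbay Realty LP (R1): 100% × 84% × 16% × 35% = 4.704% of Granite Services GmbH.
Chain via Meridian Industries Corp. → Cobalt Pharma AG → Larkspur Partners LP (R1): 48% × 21% × 68% × 33% = 2.261952% of Granite Services GmbH.
Aggregating (R2): 4.704% + 2.261952% = 6.965952%.

6.965952%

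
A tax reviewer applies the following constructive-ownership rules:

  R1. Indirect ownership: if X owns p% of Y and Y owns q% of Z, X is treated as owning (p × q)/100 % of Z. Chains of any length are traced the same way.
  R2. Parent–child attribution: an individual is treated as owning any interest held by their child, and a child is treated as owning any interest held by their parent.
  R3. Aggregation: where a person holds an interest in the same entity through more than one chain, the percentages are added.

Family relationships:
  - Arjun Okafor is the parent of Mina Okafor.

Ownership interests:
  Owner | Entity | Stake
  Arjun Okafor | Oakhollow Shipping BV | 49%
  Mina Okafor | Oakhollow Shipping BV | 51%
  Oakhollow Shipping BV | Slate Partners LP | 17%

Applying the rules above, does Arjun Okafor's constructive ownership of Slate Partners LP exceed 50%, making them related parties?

No

By parent–child attribution (R2), Arjun Okafor is treated as also owning Mina Okafor's interest in Oakhollow Shipping BV, giving 49% + 51% = 100%.
Chain via Oakhollow Shipping BV (R1): 100% × 17% = 17% of Slate Partners LP.
17% does not exceed the 50% threshold, so Arjun is not a related party to Slate Partners LP.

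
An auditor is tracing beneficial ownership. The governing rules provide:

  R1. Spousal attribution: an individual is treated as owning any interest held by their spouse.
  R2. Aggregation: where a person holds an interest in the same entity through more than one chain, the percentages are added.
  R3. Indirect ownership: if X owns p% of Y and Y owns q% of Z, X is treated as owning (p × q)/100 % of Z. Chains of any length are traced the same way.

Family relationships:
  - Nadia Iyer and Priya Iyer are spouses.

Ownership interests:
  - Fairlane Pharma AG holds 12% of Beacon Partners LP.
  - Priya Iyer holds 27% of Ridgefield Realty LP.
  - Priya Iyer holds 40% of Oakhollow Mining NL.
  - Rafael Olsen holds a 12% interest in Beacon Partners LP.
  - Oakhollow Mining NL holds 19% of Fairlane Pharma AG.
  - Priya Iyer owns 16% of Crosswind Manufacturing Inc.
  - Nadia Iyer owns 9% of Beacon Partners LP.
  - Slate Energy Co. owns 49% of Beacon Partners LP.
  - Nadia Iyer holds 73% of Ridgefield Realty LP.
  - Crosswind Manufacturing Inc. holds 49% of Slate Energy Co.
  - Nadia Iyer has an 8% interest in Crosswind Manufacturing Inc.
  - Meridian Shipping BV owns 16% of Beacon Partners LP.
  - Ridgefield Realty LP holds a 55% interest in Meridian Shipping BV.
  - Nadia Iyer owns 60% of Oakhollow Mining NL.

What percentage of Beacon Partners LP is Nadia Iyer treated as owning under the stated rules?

By spousal attribution (R1), Nadia Iyer is treated as also owning Priya Iyer's interest in Crosswind Manufacturing Inc, giving 8% + 16% = 24%.
By spousal attribution (R1), Nadia Iyer is treated as also owning Priya Iyer's interest in Oakhollow Mining NL, giving 60% + 40% = 100%.
By spousal attribution (R1), Nadia Iyer is treated as also owning Priya Iyer's interest in Ridgefield Realty LP, giving 73% + 27% = 100%.
Chain via Crosswind Manufacturing Inc. → Slate Energy Co. (R3): 24% × 49% × 49% = 5.7624% of Beacon Partners LP.
Chain via Oakhollow Mining NL → Fairlane Pharma AG (R3): 100% × 19% × 12% = 2.28% of Beacon Partners LP.
Chain via Ridgefield Realty LP → Meridian Shipping BV (R3): 100% × 55% × 16% = 8.8% of Beacon Partners LP.
Direct interest in Beacon Partners LP: 9%.
Aggregating (R2): 5.7624% + 2.28% + 8.8% + 9% = 25.8424%.

25.8424%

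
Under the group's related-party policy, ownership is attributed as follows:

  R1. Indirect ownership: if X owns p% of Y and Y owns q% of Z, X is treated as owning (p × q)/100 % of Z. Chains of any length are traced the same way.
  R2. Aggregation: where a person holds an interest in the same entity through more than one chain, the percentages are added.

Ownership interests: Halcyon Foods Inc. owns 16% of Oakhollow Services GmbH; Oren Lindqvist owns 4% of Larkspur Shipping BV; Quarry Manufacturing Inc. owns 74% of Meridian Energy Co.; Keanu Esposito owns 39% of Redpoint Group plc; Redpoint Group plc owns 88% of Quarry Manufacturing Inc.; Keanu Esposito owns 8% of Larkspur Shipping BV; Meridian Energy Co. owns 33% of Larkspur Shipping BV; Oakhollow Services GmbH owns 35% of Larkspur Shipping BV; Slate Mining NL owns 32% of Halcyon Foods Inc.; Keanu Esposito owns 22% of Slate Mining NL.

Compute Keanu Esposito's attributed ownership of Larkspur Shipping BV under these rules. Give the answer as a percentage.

16.775184%

Chain via Slate Mining NL → Halcyon Foods Inc. → Oakhollow Services GmbH (R1): 22% × 32% × 16% × 35% = 0.39424% of Larkspur Shipping BV.
Chain via Redpoint Group plc → Quarry Manufacturing Inc. → Meridian Energy Co. (R1): 39% × 88% × 74% × 33% = 8.380944% of Larkspur Shipping BV.
Direct interest in Larkspur Shipping BV: 8%.
Aggregating (R2): 0.39424% + 8.380944% + 8% = 16.775184%.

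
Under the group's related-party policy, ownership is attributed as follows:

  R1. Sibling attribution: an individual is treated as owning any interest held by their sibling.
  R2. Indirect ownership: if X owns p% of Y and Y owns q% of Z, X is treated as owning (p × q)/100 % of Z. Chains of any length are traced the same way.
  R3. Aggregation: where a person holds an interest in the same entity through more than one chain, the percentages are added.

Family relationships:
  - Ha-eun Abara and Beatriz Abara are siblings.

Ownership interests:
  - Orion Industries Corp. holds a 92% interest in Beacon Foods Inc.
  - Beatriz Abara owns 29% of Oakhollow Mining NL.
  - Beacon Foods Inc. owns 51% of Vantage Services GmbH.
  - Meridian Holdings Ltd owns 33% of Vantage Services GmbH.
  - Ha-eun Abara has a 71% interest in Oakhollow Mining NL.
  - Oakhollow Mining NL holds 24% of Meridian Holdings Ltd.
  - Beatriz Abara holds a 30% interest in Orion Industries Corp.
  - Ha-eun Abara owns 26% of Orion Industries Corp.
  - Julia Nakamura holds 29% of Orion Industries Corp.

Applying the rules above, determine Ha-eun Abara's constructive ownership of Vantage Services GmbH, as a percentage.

By sibling attribution (R1), Ha-eun Abara is treated as also owning Beatriz Abara's interest in Orion Industries Corp, giving 26% + 30% = 56%.
By sibling attribution (R1), Ha-eun Abara is treated as also owning Beatriz Abara's interest in Oakhollow Mining NL, giving 71% + 29% = 100%.
Chain via Orion Industries Corp. → Beacon Foods Inc. (R2): 56% × 92% × 51% = 26.2752% of Vantage Services GmbH.
Chain via Oakhollow Mining NL → Meridian Holdings Ltd (R2): 100% × 24% × 33% = 7.92% of Vantage Services GmbH.
Aggregating (R3): 26.2752% + 7.92% = 34.1952%.

34.1952%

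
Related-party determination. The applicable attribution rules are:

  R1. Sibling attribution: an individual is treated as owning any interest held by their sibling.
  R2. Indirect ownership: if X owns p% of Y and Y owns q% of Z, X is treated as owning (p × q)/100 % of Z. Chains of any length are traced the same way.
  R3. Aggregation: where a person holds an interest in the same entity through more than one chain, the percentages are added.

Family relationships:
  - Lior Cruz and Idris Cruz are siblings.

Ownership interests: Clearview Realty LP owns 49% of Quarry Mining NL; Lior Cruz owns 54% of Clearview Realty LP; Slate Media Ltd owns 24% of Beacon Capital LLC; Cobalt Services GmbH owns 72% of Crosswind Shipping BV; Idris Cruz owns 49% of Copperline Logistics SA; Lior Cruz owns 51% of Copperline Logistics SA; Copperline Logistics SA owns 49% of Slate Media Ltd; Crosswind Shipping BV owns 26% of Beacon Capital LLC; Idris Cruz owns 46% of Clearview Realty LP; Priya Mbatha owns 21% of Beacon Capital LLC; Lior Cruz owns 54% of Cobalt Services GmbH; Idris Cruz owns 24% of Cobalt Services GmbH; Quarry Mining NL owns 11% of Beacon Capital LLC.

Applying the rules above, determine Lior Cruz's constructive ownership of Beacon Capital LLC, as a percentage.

By sibling attribution (R1), Lior Cruz is treated as also owning Idris Cruz's interest in Copperline Logistics SA, giving 51% + 49% = 100%.
By sibling attribution (R1), Lior Cruz is treated as also owning Idris Cruz's interest in Cobalt Services GmbH, giving 54% + 24% = 78%.
By sibling attribution (R1), Lior Cruz is treated as also owning Idris Cruz's interest in Clearview Realty LP, giving 54% + 46% = 100%.
Chain via Copperline Logistics SA → Slate Media Ltd (R2): 100% × 49% × 24% = 11.76% of Beacon Capital LLC.
Chain via Cobalt Services GmbH → Crosswind Shipping BV (R2): 78% × 72% × 26% = 14.6016% of Beacon Capital LLC.
Chain via Clearview Realty LP → Quarry Mining NL (R2): 100% × 49% × 11% = 5.39% of Beacon Capital LLC.
Aggregating (R3): 11.76% + 14.6016% + 5.39% = 31.7516%.

31.7516%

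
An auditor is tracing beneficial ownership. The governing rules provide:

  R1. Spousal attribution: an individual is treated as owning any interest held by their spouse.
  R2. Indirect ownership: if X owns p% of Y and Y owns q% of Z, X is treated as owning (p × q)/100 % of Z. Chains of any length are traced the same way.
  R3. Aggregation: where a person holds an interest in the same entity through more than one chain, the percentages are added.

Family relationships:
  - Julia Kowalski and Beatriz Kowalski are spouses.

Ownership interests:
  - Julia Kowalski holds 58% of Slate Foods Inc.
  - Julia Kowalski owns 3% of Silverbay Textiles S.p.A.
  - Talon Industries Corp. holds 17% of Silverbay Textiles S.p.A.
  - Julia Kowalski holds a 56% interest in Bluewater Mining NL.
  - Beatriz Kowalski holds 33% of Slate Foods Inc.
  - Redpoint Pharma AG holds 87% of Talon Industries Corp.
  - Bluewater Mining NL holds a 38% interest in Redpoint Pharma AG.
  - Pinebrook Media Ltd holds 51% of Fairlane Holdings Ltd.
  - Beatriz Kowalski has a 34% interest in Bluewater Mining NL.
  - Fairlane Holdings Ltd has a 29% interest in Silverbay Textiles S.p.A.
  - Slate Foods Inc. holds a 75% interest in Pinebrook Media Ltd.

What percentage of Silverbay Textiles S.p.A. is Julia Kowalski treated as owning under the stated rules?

By spousal attribution (R1), Julia Kowalski is treated as also owning Beatriz Kowalski's interest in Bluewater Mining NL, giving 56% + 34% = 90%.
By spousal attribution (R1), Julia Kowalski is treated as also owning Beatriz Kowalski's interest in Slate Foods Inc, giving 58% + 33% = 91%.
Chain via Bluewater Mining NL → Redpoint Pharma AG → Talon Industries Corp. (R2): 90% × 38% × 87% × 17% = 5.05818% of Silverbay Textiles S.p.A.
Chain via Slate Foods Inc. → Pinebrook Media Ltd → Fairlane Holdings Ltd (R2): 91% × 75% × 51% × 29% = 10.094175% of Silverbay Textiles S.p.A.
Direct interest in Silverbay Textiles S.p.A: 3%.
Aggregating (R3): 5.05818% + 10.094175% + 3% = 18.152355%.

18.152355%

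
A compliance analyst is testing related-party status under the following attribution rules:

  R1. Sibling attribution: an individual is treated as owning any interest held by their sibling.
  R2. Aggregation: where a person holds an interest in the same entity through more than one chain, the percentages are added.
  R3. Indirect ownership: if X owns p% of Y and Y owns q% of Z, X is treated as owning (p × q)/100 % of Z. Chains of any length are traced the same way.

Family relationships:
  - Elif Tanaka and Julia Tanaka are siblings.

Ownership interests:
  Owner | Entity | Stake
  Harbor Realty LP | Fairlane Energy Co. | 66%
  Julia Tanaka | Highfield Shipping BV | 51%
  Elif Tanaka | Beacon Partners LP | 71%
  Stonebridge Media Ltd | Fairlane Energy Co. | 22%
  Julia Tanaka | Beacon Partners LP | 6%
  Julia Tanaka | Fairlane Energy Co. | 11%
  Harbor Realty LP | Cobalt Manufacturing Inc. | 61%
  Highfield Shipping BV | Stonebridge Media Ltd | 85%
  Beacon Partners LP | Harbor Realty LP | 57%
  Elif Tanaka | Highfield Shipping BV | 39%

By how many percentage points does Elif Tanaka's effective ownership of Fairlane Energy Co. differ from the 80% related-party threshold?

23.2026

By sibling attribution (R1), Elif Tanaka is treated as also owning Julia Tanaka's interest in Beacon Partners LP, giving 71% + 6% = 77%.
By sibling attribution (R1), Elif Tanaka is treated as also owning Julia Tanaka's interest in Highfield Shipping BV, giving 39% + 51% = 90%.
By sibling attribution (R1), Elif Tanaka is treated as owning Julia Tanaka's 11% interest in Fairlane Energy Co.
Chain via Beacon Partners LP → Harbor Realty LP (R3): 77% × 57% × 66% = 28.9674% of Fairlane Energy Co.
Chain via Highfield Shipping BV → Stonebridge Media Ltd (R3): 90% × 85% × 22% = 16.83% of Fairlane Energy Co.
Direct interest in Fairlane Energy Co: 11%.
Aggregating (R2): 28.9674% + 16.83% + 11% = 56.7974%.
56.7974% falls short of the 80% threshold by 23.2026 percentage points.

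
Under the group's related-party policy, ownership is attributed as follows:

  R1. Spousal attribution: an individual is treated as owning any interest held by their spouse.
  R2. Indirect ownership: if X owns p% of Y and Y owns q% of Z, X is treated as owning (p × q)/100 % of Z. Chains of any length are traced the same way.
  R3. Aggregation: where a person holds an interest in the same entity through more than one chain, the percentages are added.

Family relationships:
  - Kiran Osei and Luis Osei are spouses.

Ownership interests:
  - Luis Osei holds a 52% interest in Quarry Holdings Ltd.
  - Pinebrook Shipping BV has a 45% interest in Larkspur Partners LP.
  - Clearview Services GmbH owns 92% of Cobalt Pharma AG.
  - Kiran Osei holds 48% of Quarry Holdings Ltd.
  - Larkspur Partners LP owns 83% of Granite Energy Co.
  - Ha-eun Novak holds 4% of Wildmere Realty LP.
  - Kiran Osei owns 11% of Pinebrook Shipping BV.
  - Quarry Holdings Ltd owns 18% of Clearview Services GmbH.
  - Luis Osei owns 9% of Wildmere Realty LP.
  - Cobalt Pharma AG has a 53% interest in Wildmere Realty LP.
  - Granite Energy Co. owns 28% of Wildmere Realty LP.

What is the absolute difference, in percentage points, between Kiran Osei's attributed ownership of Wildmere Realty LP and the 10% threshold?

By spousal attribution (R1), Kiran Osei is treated as also owning Luis Osei's interest in Quarry Holdings Ltd, giving 48% + 52% = 100%.
By spousal attribution (R1), Kiran Osei is treated as owning Luis Osei's 9% interest in Wildmere Realty LP.
Chain via Quarry Holdings Ltd → Clearview Services GmbH → Cobalt Pharma AG (R2): 100% × 18% × 92% × 53% = 8.7768% of Wildmere Realty LP.
Chain via Pinebrook Shipping BV → Larkspur Partners LP → Granite Energy Co. (R2): 11% × 45% × 83% × 28% = 1.15038% of Wildmere Realty LP.
Direct interest in Wildmere Realty LP: 9%.
Aggregating (R3): 8.7768% + 1.15038% + 9% = 18.92718%.
18.92718% exceeds the 10% threshold by 8.92718 percentage points.

8.92718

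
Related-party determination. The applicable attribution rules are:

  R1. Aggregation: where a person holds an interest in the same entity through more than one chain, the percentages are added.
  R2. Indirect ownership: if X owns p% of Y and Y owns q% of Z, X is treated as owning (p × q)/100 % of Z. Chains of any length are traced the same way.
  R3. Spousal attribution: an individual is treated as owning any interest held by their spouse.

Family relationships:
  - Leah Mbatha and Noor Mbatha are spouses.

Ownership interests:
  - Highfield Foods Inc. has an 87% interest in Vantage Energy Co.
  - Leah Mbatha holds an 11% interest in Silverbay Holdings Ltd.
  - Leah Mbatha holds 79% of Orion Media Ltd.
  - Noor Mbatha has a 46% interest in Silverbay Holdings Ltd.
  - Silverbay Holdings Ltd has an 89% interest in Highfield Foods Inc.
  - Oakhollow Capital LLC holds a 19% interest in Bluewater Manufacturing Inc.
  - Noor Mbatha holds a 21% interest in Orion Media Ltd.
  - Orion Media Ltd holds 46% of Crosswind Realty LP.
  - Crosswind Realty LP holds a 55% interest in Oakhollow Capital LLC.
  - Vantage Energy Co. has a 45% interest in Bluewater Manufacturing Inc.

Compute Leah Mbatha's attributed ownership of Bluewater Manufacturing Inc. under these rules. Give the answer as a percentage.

By spousal attribution (R3), Leah Mbatha is treated as also owning Noor Mbatha's interest in Orion Media Ltd, giving 79% + 21% = 100%.
By spousal attribution (R3), Leah Mbatha is treated as also owning Noor Mbatha's interest in Silverbay Holdings Ltd, giving 11% + 46% = 57%.
Chain via Orion Media Ltd → Crosswind Realty LP → Oakhollow Capital LLC (R2): 100% × 46% × 55% × 19% = 4.807% of Bluewater Manufacturing Inc.
Chain via Silverbay Holdings Ltd → Highfield Foods Inc. → Vantage Energy Co. (R2): 57% × 89% × 87% × 45% = 19.860795% of Bluewater Manufacturing Inc.
Aggregating (R1): 4.807% + 19.860795% = 24.667795%.

24.667795%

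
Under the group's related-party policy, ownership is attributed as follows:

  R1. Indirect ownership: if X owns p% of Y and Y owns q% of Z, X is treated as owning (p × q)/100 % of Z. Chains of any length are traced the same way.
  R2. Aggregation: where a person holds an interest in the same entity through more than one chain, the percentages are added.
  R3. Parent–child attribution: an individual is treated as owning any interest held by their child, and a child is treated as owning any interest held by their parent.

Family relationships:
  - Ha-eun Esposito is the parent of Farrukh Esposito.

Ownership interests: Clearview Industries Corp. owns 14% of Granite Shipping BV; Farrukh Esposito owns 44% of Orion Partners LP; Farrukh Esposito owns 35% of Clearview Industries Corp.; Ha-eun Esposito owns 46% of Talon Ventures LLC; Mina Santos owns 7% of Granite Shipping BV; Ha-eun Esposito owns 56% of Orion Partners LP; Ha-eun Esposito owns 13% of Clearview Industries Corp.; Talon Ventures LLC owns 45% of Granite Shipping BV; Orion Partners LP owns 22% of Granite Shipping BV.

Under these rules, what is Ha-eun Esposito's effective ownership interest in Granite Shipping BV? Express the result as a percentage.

49.42%

By parent–child attribution (R3), Ha-eun Esposito is treated as also owning Farrukh Esposito's interest in Orion Partners LP, giving 56% + 44% = 100%.
By parent–child attribution (R3), Ha-eun Esposito is treated as also owning Farrukh Esposito's interest in Clearview Industries Corp, giving 13% + 35% = 48%.
Chain via Orion Partners LP (R1): 100% × 22% = 22% of Granite Shipping BV.
Chain via Talon Ventures LLC (R1): 46% × 45% = 20.7% of Granite Shipping BV.
Chain via Clearview Industries Corp. (R1): 48% × 14% = 6.72% of Granite Shipping BV.
Aggregating (R2): 22% + 20.7% + 6.72% = 49.42%.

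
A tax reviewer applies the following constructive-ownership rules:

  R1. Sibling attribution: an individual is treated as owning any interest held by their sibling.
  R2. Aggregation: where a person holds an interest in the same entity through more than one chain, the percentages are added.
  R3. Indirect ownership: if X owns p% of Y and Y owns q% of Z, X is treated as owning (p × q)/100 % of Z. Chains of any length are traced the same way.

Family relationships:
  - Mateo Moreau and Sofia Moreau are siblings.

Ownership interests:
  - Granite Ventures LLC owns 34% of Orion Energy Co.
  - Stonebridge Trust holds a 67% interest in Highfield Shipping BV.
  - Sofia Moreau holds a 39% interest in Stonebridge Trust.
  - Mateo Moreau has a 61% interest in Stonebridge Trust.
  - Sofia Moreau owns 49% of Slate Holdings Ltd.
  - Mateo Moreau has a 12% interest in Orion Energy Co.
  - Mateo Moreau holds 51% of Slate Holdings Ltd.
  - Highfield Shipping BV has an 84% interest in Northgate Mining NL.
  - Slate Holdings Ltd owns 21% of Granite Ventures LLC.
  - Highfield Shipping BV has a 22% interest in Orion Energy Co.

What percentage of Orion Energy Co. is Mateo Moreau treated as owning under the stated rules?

33.88%

By sibling attribution (R1), Mateo Moreau is treated as also owning Sofia Moreau's interest in Slate Holdings Ltd, giving 51% + 49% = 100%.
By sibling attribution (R1), Mateo Moreau is treated as also owning Sofia Moreau's interest in Stonebridge Trust, giving 61% + 39% = 100%.
Chain via Slate Holdings Ltd → Granite Ventures LLC (R3): 100% × 21% × 34% = 7.14% of Orion Energy Co.
Chain via Stonebridge Trust → Highfield Shipping BV (R3): 100% × 67% × 22% = 14.74% of Orion Energy Co.
Direct interest in Orion Energy Co: 12%.
Aggregating (R2): 7.14% + 14.74% + 12% = 33.88%.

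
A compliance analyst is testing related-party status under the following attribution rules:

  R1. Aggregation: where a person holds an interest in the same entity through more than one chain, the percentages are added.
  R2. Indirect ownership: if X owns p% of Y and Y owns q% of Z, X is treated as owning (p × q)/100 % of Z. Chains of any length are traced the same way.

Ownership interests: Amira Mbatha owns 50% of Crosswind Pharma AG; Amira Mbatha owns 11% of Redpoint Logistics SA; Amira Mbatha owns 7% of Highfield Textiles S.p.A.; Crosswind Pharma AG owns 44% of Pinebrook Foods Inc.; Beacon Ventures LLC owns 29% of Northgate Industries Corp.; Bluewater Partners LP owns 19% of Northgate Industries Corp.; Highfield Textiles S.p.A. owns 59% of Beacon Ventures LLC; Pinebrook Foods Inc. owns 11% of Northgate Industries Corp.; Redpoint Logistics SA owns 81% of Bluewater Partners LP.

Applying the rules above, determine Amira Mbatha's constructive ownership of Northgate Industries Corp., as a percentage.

5.3106%

Chain via Redpoint Logistics SA → Bluewater Partners LP (R2): 11% × 81% × 19% = 1.6929% of Northgate Industries Corp.
Chain via Highfield Textiles S.p.A. → Beacon Ventures LLC (R2): 7% × 59% × 29% = 1.1977% of Northgate Industries Corp.
Chain via Crosswind Pharma AG → Pinebrook Foods Inc. (R2): 50% × 44% × 11% = 2.42% of Northgate Industries Corp.
Aggregating (R1): 1.6929% + 1.1977% + 2.42% = 5.3106%.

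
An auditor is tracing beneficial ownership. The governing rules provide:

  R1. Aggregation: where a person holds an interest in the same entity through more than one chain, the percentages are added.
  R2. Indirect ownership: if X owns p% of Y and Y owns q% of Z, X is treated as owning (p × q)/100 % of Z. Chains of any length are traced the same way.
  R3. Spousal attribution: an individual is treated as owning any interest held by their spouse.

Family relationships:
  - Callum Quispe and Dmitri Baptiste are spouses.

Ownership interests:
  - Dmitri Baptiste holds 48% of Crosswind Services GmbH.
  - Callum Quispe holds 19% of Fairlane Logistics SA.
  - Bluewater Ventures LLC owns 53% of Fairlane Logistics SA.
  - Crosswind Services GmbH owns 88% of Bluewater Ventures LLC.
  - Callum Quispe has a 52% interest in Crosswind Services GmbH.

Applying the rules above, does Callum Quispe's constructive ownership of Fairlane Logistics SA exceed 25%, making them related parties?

By spousal attribution (R3), Callum Quispe is treated as also owning Dmitri Baptiste's interest in Crosswind Services GmbH, giving 52% + 48% = 100%.
Chain via Crosswind Services GmbH → Bluewater Ventures LLC (R2): 100% × 88% × 53% = 46.64% of Fairlane Logistics SA.
Direct interest in Fairlane Logistics SA: 19%.
Aggregating (R1): 46.64% + 19% = 65.64%.
65.64% exceeds the 25% threshold, so Callum is a related party to Fairlane Logistics SA.

Yes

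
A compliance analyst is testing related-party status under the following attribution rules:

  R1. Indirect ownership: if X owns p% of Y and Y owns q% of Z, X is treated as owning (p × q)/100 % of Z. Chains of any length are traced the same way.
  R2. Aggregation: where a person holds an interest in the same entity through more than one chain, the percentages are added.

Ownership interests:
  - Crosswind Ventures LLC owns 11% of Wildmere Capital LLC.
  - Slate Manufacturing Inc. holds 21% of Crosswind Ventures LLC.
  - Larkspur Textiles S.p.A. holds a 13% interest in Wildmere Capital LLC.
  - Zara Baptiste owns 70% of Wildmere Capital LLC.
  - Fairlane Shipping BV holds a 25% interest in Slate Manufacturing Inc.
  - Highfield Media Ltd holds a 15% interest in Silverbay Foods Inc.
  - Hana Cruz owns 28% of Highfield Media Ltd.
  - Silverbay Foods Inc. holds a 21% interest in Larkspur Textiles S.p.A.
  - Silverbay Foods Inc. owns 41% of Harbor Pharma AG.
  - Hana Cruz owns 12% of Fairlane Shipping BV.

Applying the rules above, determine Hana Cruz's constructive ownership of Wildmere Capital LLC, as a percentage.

Chain via Highfield Media Ltd → Silverbay Foods Inc. → Larkspur Textiles S.p.A. (R1): 28% × 15% × 21% × 13% = 0.11466% of Wildmere Capital LLC.
Chain via Fairlane Shipping BV → Slate Manufacturing Inc. → Crosswind Ventures LLC (R1): 12% × 25% × 21% × 11% = 0.0693% of Wildmere Capital LLC.
Aggregating (R2): 0.11466% + 0.0693% = 0.18396%.

0.18396%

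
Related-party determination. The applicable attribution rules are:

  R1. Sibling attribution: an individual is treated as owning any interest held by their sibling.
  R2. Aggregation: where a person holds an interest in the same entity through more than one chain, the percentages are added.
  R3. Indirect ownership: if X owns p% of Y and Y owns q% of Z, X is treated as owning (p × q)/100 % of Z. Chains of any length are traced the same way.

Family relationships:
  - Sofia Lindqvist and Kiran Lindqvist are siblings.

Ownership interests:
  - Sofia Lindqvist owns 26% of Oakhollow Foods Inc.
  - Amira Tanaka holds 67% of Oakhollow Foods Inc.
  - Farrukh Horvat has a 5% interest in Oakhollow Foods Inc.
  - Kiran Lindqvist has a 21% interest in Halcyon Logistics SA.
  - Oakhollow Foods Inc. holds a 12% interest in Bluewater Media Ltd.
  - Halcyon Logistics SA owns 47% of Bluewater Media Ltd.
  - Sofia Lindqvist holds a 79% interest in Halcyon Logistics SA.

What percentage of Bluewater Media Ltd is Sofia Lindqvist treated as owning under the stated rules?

50.12%

By sibling attribution (R1), Sofia Lindqvist is treated as also owning Kiran Lindqvist's interest in Halcyon Logistics SA, giving 79% + 21% = 100%.
Chain via Halcyon Logistics SA (R3): 100% × 47% = 47% of Bluewater Media Ltd.
Chain via Oakhollow Foods Inc. (R3): 26% × 12% = 3.12% of Bluewater Media Ltd.
Aggregating (R2): 47% + 3.12% = 50.12%.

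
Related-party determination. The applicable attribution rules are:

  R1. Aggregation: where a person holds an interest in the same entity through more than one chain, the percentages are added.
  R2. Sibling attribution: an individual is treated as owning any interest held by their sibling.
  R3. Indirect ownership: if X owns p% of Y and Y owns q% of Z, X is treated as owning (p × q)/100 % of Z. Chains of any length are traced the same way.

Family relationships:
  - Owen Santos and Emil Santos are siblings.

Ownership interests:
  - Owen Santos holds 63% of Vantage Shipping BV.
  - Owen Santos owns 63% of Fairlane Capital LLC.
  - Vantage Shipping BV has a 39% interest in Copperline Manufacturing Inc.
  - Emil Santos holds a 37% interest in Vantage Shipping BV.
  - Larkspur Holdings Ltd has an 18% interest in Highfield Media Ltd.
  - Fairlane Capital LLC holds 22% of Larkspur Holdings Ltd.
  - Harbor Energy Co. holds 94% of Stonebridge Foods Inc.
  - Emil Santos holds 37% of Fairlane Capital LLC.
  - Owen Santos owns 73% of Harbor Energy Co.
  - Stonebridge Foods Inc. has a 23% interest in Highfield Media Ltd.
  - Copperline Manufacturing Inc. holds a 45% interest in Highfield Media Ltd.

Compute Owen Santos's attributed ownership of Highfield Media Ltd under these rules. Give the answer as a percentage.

By sibling attribution (R2), Owen Santos is treated as also owning Emil Santos's interest in Vantage Shipping BV, giving 63% + 37% = 100%.
By sibling attribution (R2), Owen Santos is treated as also owning Emil Santos's interest in Fairlane Capital LLC, giving 63% + 37% = 100%.
Chain via Vantage Shipping BV → Copperline Manufacturing Inc. (R3): 100% × 39% × 45% = 17.55% of Highfield Media Ltd.
Chain via Fairlane Capital LLC → Larkspur Holdings Ltd (R3): 100% × 22% × 18% = 3.96% of Highfield Media Ltd.
Chain via Harbor Energy Co. → Stonebridge Foods Inc. (R3): 73% × 94% × 23% = 15.7826% of Highfield Media Ltd.
Aggregating (R1): 17.55% + 3.96% + 15.7826% = 37.2926%.

37.2926%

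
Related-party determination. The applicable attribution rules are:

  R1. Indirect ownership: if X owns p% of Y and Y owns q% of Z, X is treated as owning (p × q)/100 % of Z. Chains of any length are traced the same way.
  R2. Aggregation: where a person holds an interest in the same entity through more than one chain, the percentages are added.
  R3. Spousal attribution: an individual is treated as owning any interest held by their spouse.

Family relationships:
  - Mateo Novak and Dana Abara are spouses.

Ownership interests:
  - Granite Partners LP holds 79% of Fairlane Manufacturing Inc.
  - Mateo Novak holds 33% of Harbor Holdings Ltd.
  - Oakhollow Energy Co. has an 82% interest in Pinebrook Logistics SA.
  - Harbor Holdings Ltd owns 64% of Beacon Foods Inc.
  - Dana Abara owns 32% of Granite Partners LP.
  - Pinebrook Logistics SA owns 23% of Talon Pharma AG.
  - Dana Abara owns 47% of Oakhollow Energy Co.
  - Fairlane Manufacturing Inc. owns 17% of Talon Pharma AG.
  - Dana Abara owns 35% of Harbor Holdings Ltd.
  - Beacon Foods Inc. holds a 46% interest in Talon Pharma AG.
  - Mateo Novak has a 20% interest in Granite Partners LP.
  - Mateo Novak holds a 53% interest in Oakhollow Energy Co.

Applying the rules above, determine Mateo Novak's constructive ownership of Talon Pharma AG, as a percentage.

By spousal attribution (R3), Mateo Novak is treated as also owning Dana Abara's interest in Oakhollow Energy Co, giving 53% + 47% = 100%.
By spousal attribution (R3), Mateo Novak is treated as also owning Dana Abara's interest in Granite Partners LP, giving 20% + 32% = 52%.
By spousal attribution (R3), Mateo Novak is treated as also owning Dana Abara's interest in Harbor Holdings Ltd, giving 33% + 35% = 68%.
Chain via Oakhollow Energy Co. → Pinebrook Logistics SA (R1): 100% × 82% × 23% = 18.86% of Talon Pharma AG.
Chain via Granite Partners LP → Fairlane Manufacturing Inc. (R1): 52% × 79% × 17% = 6.9836% of Talon Pharma AG.
Chain via Harbor Holdings Ltd → Beacon Foods Inc. (R1): 68% × 64% × 46% = 20.0192% of Talon Pharma AG.
Aggregating (R2): 18.86% + 6.9836% + 20.0192% = 45.8628%.

45.8628%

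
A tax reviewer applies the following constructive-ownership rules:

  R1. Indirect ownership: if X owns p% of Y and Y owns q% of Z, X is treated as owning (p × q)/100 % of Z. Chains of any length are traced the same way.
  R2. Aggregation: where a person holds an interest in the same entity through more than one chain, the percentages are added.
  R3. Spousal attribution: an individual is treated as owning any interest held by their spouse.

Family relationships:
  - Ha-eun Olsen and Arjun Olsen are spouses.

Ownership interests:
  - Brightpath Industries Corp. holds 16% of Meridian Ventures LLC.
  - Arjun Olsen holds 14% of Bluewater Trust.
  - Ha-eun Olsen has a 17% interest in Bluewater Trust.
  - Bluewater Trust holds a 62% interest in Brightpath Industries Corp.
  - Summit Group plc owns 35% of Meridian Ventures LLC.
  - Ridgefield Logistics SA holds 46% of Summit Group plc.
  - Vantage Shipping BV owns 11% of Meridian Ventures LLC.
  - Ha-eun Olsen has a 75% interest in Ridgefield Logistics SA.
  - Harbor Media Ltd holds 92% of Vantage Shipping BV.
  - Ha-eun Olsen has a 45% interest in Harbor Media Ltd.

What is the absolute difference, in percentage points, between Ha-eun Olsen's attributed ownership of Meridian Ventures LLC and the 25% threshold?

5.2958

By spousal attribution (R3), Ha-eun Olsen is treated as also owning Arjun Olsen's interest in Bluewater Trust, giving 17% + 14% = 31%.
Chain via Harbor Media Ltd → Vantage Shipping BV (R1): 45% × 92% × 11% = 4.554% of Meridian Ventures LLC.
Chain via Bluewater Trust → Brightpath Industries Corp. (R1): 31% × 62% × 16% = 3.0752% of Meridian Ventures LLC.
Chain via Ridgefield Logistics SA → Summit Group plc (R1): 75% × 46% × 35% = 12.075% of Meridian Ventures LLC.
Aggregating (R2): 4.554% + 3.0752% + 12.075% = 19.7042%.
19.7042% falls short of the 25% threshold by 5.2958 percentage points.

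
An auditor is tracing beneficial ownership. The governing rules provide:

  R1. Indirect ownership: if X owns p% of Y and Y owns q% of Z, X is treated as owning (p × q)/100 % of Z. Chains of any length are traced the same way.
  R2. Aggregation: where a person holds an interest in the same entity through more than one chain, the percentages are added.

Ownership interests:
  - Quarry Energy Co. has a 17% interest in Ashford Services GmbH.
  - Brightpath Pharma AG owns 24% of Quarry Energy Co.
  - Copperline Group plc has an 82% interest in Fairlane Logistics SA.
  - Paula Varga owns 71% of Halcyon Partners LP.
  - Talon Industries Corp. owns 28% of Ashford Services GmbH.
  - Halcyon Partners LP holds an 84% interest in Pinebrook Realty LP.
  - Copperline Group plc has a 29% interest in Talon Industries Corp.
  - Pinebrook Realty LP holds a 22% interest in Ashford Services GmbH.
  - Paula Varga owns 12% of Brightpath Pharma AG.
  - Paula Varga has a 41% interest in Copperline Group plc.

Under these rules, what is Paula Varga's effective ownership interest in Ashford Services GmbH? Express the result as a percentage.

Chain via Brightpath Pharma AG → Quarry Energy Co. (R1): 12% × 24% × 17% = 0.4896% of Ashford Services GmbH.
Chain via Halcyon Partners LP → Pinebrook Realty LP (R1): 71% × 84% × 22% = 13.1208% of Ashford Services GmbH.
Chain via Copperline Group plc → Talon Industries Corp. (R1): 41% × 29% × 28% = 3.3292% of Ashford Services GmbH.
Aggregating (R2): 0.4896% + 13.1208% + 3.3292% = 16.9396%.

16.9396%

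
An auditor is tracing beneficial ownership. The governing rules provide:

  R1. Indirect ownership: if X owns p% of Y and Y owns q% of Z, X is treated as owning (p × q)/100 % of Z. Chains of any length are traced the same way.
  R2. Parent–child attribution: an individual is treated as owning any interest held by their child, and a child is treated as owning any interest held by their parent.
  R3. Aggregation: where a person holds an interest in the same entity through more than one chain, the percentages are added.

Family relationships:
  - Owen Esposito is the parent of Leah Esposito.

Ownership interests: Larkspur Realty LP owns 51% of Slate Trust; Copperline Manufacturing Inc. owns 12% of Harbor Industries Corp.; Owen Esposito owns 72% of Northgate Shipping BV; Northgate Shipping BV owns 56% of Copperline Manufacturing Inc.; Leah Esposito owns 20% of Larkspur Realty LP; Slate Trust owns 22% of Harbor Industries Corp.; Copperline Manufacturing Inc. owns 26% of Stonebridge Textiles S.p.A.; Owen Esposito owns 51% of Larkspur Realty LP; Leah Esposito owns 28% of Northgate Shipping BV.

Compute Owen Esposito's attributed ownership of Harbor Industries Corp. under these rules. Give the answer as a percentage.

14.6862%

By parent–child attribution (R2), Owen Esposito is treated as also owning Leah Esposito's interest in Larkspur Realty LP, giving 51% + 20% = 71%.
By parent–child attribution (R2), Owen Esposito is treated as also owning Leah Esposito's interest in Northgate Shipping BV, giving 72% + 28% = 100%.
Chain via Larkspur Realty LP → Slate Trust (R1): 71% × 51% × 22% = 7.9662% of Harbor Industries Corp.
Chain via Northgate Shipping BV → Copperline Manufacturing Inc. (R1): 100% × 56% × 12% = 6.72% of Harbor Industries Corp.
Aggregating (R3): 7.9662% + 6.72% = 14.6862%.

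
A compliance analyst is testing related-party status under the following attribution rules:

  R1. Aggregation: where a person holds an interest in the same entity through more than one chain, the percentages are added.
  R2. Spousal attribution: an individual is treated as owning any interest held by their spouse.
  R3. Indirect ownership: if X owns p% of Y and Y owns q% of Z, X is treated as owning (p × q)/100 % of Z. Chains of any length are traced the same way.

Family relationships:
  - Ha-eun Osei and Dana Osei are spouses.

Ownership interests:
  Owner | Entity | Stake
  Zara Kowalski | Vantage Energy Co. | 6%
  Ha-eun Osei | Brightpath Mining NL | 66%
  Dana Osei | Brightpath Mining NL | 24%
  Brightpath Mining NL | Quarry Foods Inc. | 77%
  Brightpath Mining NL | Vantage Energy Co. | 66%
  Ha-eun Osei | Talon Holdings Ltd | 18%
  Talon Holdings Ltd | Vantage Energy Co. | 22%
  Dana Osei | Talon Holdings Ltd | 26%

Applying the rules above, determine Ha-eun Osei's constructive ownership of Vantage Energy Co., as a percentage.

By spousal attribution (R2), Ha-eun Osei is treated as also owning Dana Osei's interest in Brightpath Mining NL, giving 66% + 24% = 90%.
By spousal attribution (R2), Ha-eun Osei is treated as also owning Dana Osei's interest in Talon Holdings Ltd, giving 18% + 26% = 44%.
Chain via Brightpath Mining NL (R3): 90% × 66% = 59.4% of Vantage Energy Co.
Chain via Talon Holdings Ltd (R3): 44% × 22% = 9.68% of Vantage Energy Co.
Aggregating (R1): 59.4% + 9.68% = 69.08%.

69.08%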